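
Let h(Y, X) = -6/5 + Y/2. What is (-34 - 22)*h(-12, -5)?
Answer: 2016/5 ≈ 403.20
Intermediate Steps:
h(Y, X) = -6/5 + Y/2 (h(Y, X) = -6*⅕ + Y*(½) = -6/5 + Y/2)
(-34 - 22)*h(-12, -5) = (-34 - 22)*(-6/5 + (½)*(-12)) = -56*(-6/5 - 6) = -56*(-36/5) = 2016/5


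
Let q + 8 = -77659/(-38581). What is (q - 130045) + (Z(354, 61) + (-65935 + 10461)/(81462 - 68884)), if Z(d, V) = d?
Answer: -31470216485137/242635909 ≈ -1.2970e+5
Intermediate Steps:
q = -230989/38581 (q = -8 - 77659/(-38581) = -8 - 77659*(-1/38581) = -8 + 77659/38581 = -230989/38581 ≈ -5.9871)
(q - 130045) + (Z(354, 61) + (-65935 + 10461)/(81462 - 68884)) = (-230989/38581 - 130045) + (354 + (-65935 + 10461)/(81462 - 68884)) = -5017497134/38581 + (354 - 55474/12578) = -5017497134/38581 + (354 - 55474*1/12578) = -5017497134/38581 + (354 - 27737/6289) = -5017497134/38581 + 2198569/6289 = -31470216485137/242635909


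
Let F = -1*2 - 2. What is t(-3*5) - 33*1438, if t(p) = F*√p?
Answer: -47454 - 4*I*√15 ≈ -47454.0 - 15.492*I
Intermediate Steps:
F = -4 (F = -2 - 2 = -4)
t(p) = -4*√p
t(-3*5) - 33*1438 = -4*I*√15 - 33*1438 = -4*I*√15 - 47454 = -47454 - 4*I*√15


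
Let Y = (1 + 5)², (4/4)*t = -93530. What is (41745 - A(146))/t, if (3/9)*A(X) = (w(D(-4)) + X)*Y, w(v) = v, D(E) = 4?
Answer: -5109/18706 ≈ -0.27312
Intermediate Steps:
t = -93530
Y = 36 (Y = 6² = 36)
A(X) = 432 + 108*X (A(X) = 3*((4 + X)*36) = 3*(144 + 36*X) = 432 + 108*X)
(41745 - A(146))/t = (41745 - (432 + 108*146))/(-93530) = (41745 - (432 + 15768))*(-1/93530) = (41745 - 1*16200)*(-1/93530) = (41745 - 16200)*(-1/93530) = 25545*(-1/93530) = -5109/18706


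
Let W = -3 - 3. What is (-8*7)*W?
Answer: 336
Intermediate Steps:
W = -6
(-8*7)*W = -8*7*(-6) = -56*(-6) = 336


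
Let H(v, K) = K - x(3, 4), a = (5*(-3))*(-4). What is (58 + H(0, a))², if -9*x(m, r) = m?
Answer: 126025/9 ≈ 14003.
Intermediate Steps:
a = 60 (a = -15*(-4) = 60)
x(m, r) = -m/9
H(v, K) = ⅓ + K (H(v, K) = K - (-1)*3/9 = K - 1*(-⅓) = K + ⅓ = ⅓ + K)
(58 + H(0, a))² = (58 + (⅓ + 60))² = (58 + 181/3)² = (355/3)² = 126025/9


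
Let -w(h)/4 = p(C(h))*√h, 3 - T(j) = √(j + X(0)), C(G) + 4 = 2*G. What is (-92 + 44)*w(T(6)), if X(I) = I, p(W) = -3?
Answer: -576*√(3 - √6) ≈ -427.37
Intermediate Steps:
C(G) = -4 + 2*G
T(j) = 3 - √j (T(j) = 3 - √(j + 0) = 3 - √j)
w(h) = 12*√h (w(h) = -(-12)*√h = 12*√h)
(-92 + 44)*w(T(6)) = (-92 + 44)*(12*√(3 - √6)) = -576*√(3 - √6)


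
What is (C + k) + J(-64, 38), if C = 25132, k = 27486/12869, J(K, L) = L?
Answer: 323940216/12869 ≈ 25172.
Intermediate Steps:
k = 27486/12869 (k = 27486*(1/12869) = 27486/12869 ≈ 2.1358)
(C + k) + J(-64, 38) = (25132 + 27486/12869) + 38 = 323451194/12869 + 38 = 323940216/12869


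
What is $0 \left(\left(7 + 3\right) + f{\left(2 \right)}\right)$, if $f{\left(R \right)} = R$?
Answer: $0$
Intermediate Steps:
$0 \left(\left(7 + 3\right) + f{\left(2 \right)}\right) = 0 \left(\left(7 + 3\right) + 2\right) = 0 \left(10 + 2\right) = 0 \cdot 12 = 0$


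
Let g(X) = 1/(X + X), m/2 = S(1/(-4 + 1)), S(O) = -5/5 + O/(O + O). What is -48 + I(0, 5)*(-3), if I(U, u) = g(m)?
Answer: -93/2 ≈ -46.500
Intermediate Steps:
S(O) = -1/2 (S(O) = -5*1/5 + O/((2*O)) = -1 + O*(1/(2*O)) = -1 + 1/2 = -1/2)
m = -1 (m = 2*(-1/2) = -1)
g(X) = 1/(2*X)
I(U, u) = -1/2 (I(U, u) = (1/2)/(-1) = (1/2)*(-1) = -1/2)
-48 + I(0, 5)*(-3) = -48 - 1/2*(-3) = -48 + 3/2 = -93/2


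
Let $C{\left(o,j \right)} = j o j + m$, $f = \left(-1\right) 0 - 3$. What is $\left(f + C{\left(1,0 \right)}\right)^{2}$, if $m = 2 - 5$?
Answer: $36$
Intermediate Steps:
$m = -3$ ($m = 2 - 5 = -3$)
$f = -3$ ($f = 0 - 3 = -3$)
$C{\left(o,j \right)} = -3 + o j^{2}$ ($C{\left(o,j \right)} = j o j - 3 = o j^{2} - 3 = -3 + o j^{2}$)
$\left(f + C{\left(1,0 \right)}\right)^{2} = \left(-3 - \left(3 - 0^{2}\right)\right)^{2} = \left(-3 + \left(-3 + 1 \cdot 0\right)\right)^{2} = \left(-3 + \left(-3 + 0\right)\right)^{2} = \left(-3 - 3\right)^{2} = \left(-6\right)^{2} = 36$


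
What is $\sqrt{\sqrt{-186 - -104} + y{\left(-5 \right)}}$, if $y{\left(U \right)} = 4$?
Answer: $\sqrt{4 + i \sqrt{82}} \approx 2.6362 + 1.7175 i$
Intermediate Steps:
$\sqrt{\sqrt{-186 - -104} + y{\left(-5 \right)}} = \sqrt{\sqrt{-186 - -104} + 4} = \sqrt{\sqrt{-186 + 104} + 4} = \sqrt{\sqrt{-82} + 4} = \sqrt{i \sqrt{82} + 4} = \sqrt{4 + i \sqrt{82}}$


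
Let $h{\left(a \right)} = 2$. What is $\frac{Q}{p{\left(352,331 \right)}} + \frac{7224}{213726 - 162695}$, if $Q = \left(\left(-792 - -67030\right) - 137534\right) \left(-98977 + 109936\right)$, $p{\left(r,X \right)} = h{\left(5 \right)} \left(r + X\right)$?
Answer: $- \frac{19936093757400}{34854173} \approx -5.7199 \cdot 10^{5}$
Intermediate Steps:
$p{\left(r,X \right)} = 2 X + 2 r$ ($p{\left(r,X \right)} = 2 \left(r + X\right) = 2 \left(X + r\right) = 2 X + 2 r$)
$Q = -781332864$ ($Q = \left(\left(-792 + 67030\right) - 137534\right) 10959 = \left(66238 - 137534\right) 10959 = \left(-71296\right) 10959 = -781332864$)
$\frac{Q}{p{\left(352,331 \right)}} + \frac{7224}{213726 - 162695} = - \frac{781332864}{2 \cdot 331 + 2 \cdot 352} + \frac{7224}{213726 - 162695} = - \frac{781332864}{662 + 704} + \frac{7224}{213726 - 162695} = - \frac{781332864}{1366} + \frac{7224}{51031} = \left(-781332864\right) \frac{1}{1366} + 7224 \cdot \frac{1}{51031} = - \frac{390666432}{683} + \frac{7224}{51031} = - \frac{19936093757400}{34854173}$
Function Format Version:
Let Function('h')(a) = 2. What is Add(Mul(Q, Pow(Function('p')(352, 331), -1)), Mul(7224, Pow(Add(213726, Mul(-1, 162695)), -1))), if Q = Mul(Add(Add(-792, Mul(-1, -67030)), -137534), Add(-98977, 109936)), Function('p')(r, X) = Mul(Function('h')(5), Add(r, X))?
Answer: Rational(-19936093757400, 34854173) ≈ -5.7199e+5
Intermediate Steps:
Function('p')(r, X) = Add(Mul(2, X), Mul(2, r)) (Function('p')(r, X) = Mul(2, Add(r, X)) = Mul(2, Add(X, r)) = Add(Mul(2, X), Mul(2, r)))
Q = -781332864 (Q = Mul(Add(Add(-792, 67030), -137534), 10959) = Mul(Add(66238, -137534), 10959) = Mul(-71296, 10959) = -781332864)
Add(Mul(Q, Pow(Function('p')(352, 331), -1)), Mul(7224, Pow(Add(213726, Mul(-1, 162695)), -1))) = Add(Mul(-781332864, Pow(Add(Mul(2, 331), Mul(2, 352)), -1)), Mul(7224, Pow(Add(213726, Mul(-1, 162695)), -1))) = Add(Mul(-781332864, Pow(Add(662, 704), -1)), Mul(7224, Pow(Add(213726, -162695), -1))) = Add(Mul(-781332864, Pow(1366, -1)), Mul(7224, Pow(51031, -1))) = Add(Mul(-781332864, Rational(1, 1366)), Mul(7224, Rational(1, 51031))) = Add(Rational(-390666432, 683), Rational(7224, 51031)) = Rational(-19936093757400, 34854173)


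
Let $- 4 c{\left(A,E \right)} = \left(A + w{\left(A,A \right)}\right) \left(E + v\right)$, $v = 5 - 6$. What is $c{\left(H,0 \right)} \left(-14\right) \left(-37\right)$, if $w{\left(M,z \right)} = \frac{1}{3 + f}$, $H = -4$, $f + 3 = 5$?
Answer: $- \frac{4921}{10} \approx -492.1$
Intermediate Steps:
$f = 2$ ($f = -3 + 5 = 2$)
$w{\left(M,z \right)} = \frac{1}{5}$ ($w{\left(M,z \right)} = \frac{1}{3 + 2} = \frac{1}{5}$)
$v = -1$ ($v = 5 - 6 = -1$)
$c{\left(A,E \right)} = - \frac{\left(-1 + E\right) \left(\frac{1}{5} + A\right)}{4}$ ($c{\left(A,E \right)} = - \frac{\left(A + \frac{1}{5}\right) \left(E - 1\right)}{4} = - \frac{\left(\frac{1}{5} + A\right) \left(-1 + E\right)}{4} = - \frac{\left(-1 + E\right) \left(\frac{1}{5} + A\right)}{4}$)
$c{\left(H,0 \right)} \left(-14\right) \left(-37\right) = \left(\frac{1}{20} - 0 + \frac{1}{4} \left(-4\right) - \left(-1\right) 0\right) \left(-14\right) \left(-37\right) = \left(\frac{1}{20} + 0 - 1 + 0\right) \left(-14\right) \left(-37\right) = \left(- \frac{19}{20}\right) \left(-14\right) \left(-37\right) = \frac{133}{10} \left(-37\right) = - \frac{4921}{10}$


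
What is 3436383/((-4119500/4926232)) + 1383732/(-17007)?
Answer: -23992278125318166/5838361375 ≈ -4.1094e+6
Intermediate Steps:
3436383/((-4119500/4926232)) + 1383732/(-17007) = 3436383/((-4119500*1/4926232)) + 1383732*(-1/17007) = 3436383/(-1029875/1231558) - 461244/5669 = 3436383*(-1231558/1029875) - 461244/5669 = -4232104974714/1029875 - 461244/5669 = -23992278125318166/5838361375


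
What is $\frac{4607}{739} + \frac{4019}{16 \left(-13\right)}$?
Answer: $- \frac{2011785}{153712} \approx -13.088$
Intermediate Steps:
$\frac{4607}{739} + \frac{4019}{16 \left(-13\right)} = 4607 \cdot \frac{1}{739} + \frac{4019}{-208} = \frac{4607}{739} + 4019 \left(- \frac{1}{208}\right) = \frac{4607}{739} - \frac{4019}{208} = - \frac{2011785}{153712}$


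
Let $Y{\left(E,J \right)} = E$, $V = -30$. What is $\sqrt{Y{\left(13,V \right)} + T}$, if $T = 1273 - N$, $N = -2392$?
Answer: $\sqrt{3678} \approx 60.646$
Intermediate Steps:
$T = 3665$ ($T = 1273 - -2392 = 1273 + 2392 = 3665$)
$\sqrt{Y{\left(13,V \right)} + T} = \sqrt{13 + 3665} = \sqrt{3678}$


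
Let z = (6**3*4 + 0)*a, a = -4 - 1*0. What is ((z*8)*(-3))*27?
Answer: 2239488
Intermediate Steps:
a = -4 (a = -4 + 0 = -4)
z = -3456 (z = (6**3*4 + 0)*(-4) = (216*4 + 0)*(-4) = (864 + 0)*(-4) = 864*(-4) = -3456)
((z*8)*(-3))*27 = (-3456*8*(-3))*27 = -27648*(-3)*27 = 82944*27 = 2239488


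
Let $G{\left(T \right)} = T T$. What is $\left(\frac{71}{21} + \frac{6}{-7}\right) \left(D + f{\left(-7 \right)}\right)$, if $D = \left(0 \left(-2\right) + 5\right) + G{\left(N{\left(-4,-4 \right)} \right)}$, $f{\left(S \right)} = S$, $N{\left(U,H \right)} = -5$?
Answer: $\frac{1219}{21} \approx 58.048$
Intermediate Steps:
$G{\left(T \right)} = T^{2}$
$D = 30$ ($D = \left(0 \left(-2\right) + 5\right) + \left(-5\right)^{2} = \left(0 + 5\right) + 25 = 5 + 25 = 30$)
$\left(\frac{71}{21} + \frac{6}{-7}\right) \left(D + f{\left(-7 \right)}\right) = \left(\frac{71}{21} + \frac{6}{-7}\right) \left(30 - 7\right) = \left(71 \cdot \frac{1}{21} + 6 \left(- \frac{1}{7}\right)\right) 23 = \left(\frac{71}{21} - \frac{6}{7}\right) 23 = \frac{53}{21} \cdot 23 = \frac{1219}{21}$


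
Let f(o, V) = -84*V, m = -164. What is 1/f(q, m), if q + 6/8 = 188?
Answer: 1/13776 ≈ 7.2590e-5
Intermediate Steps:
q = 749/4 (q = -3/4 + 188 = 749/4 ≈ 187.25)
1/f(q, m) = 1/(-84*(-164)) = 1/13776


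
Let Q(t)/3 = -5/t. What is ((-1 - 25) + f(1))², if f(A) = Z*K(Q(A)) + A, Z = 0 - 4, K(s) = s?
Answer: 1225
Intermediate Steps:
Q(t) = -15/t (Q(t) = 3*(-5/t) = -15/t)
Z = -4
f(A) = A + 60/A (f(A) = -(-60)/A + A = 60/A + A = A + 60/A)
((-1 - 25) + f(1))² = ((-1 - 25) + (1 + 60/1))² = (-26 + (1 + 60*1))² = (-26 + (1 + 60))² = (-26 + 61)² = 35² = 1225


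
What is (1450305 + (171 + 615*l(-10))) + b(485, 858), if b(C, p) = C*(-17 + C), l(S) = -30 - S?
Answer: 1665156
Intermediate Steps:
(1450305 + (171 + 615*l(-10))) + b(485, 858) = (1450305 + (171 + 615*(-30 - 1*(-10)))) + 485*(-17 + 485) = (1450305 + (171 + 615*(-30 + 10))) + 485*468 = (1450305 + (171 + 615*(-20))) + 226980 = (1450305 + (171 - 12300)) + 226980 = (1450305 - 12129) + 226980 = 1438176 + 226980 = 1665156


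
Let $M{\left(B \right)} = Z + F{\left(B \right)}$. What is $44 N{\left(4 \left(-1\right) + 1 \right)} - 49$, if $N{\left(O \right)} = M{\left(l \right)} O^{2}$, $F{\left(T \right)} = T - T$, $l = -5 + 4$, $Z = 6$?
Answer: $2327$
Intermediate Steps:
$l = -1$
$F{\left(T \right)} = 0$
$M{\left(B \right)} = 6$ ($M{\left(B \right)} = 6 + 0 = 6$)
$N{\left(O \right)} = 6 O^{2}$
$44 N{\left(4 \left(-1\right) + 1 \right)} - 49 = 44 \cdot 6 \left(4 \left(-1\right) + 1\right)^{2} - 49 = 44 \cdot 6 \left(-4 + 1\right)^{2} - 49 = 44 \cdot 6 \left(-3\right)^{2} - 49 = 44 \cdot 6 \cdot 9 - 49 = 44 \cdot 54 - 49 = 2376 - 49 = 2327$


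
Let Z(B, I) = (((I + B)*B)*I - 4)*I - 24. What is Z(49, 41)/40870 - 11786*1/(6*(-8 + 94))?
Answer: 835856383/5272230 ≈ 158.54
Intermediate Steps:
Z(B, I) = -24 + I*(-4 + B*I*(B + I)) (Z(B, I) = (((B + I)*B)*I - 4)*I - 24 = ((B*(B + I))*I - 4)*I - 24 = (B*I*(B + I) - 4)*I - 24 = (-4 + B*I*(B + I))*I - 24 = I*(-4 + B*I*(B + I)) - 24 = -24 + I*(-4 + B*I*(B + I)))
Z(49, 41)/40870 - 11786*1/(6*(-8 + 94)) = (-24 - 4*41 + 49*41³ + 49²*41²)/40870 - 11786*1/(6*(-8 + 94)) = (-24 - 164 + 49*68921 + 2401*1681)*(1/40870) - 11786/(86*6) = (-24 - 164 + 3377129 + 4036081)*(1/40870) - 11786/516 = 7413022*(1/40870) - 11786*1/516 = 3706511/20435 - 5893/258 = 835856383/5272230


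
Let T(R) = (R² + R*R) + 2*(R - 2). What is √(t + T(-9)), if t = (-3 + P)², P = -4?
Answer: 3*√21 ≈ 13.748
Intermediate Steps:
T(R) = -4 + 2*R + 2*R² (T(R) = (R² + R²) + 2*(-2 + R) = 2*R² + (-4 + 2*R) = -4 + 2*R + 2*R²)
t = 49 (t = (-3 - 4)² = (-7)² = 49)
√(t + T(-9)) = √(49 + (-4 + 2*(-9) + 2*(-9)²)) = √(49 + (-4 - 18 + 2*81)) = √(49 + (-4 - 18 + 162)) = √(49 + 140) = √189 = 3*√21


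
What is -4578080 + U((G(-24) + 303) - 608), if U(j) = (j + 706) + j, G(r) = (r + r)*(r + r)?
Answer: -4573376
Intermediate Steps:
G(r) = 4*r² (G(r) = (2*r)*(2*r) = 4*r²)
U(j) = 706 + 2*j (U(j) = (706 + j) + j = 706 + 2*j)
-4578080 + U((G(-24) + 303) - 608) = -4578080 + (706 + 2*((4*(-24)² + 303) - 608)) = -4578080 + (706 + 2*((4*576 + 303) - 608)) = -4578080 + (706 + 2*((2304 + 303) - 608)) = -4578080 + (706 + 2*(2607 - 608)) = -4578080 + (706 + 2*1999) = -4578080 + (706 + 3998) = -4578080 + 4704 = -4573376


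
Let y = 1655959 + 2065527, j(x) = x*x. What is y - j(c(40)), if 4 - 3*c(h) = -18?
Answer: 33492890/9 ≈ 3.7214e+6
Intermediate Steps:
c(h) = 22/3 (c(h) = 4/3 - 1/3*(-18) = 4/3 + 6 = 22/3)
j(x) = x**2
y = 3721486
y - j(c(40)) = 3721486 - (22/3)**2 = 3721486 - 1*484/9 = 3721486 - 484/9 = 33492890/9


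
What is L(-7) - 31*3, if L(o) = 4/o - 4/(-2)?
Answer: -641/7 ≈ -91.571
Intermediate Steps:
L(o) = 2 + 4/o (L(o) = 4/o - 4*(-½) = 4/o + 2 = 2 + 4/o)
L(-7) - 31*3 = (2 + 4/(-7)) - 31*3 = (2 + 4*(-⅐)) - 93 = (2 - 4/7) - 93 = 10/7 - 93 = -641/7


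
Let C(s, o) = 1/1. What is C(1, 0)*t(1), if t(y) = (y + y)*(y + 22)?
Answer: 46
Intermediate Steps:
C(s, o) = 1
t(y) = 2*y*(22 + y) (t(y) = (2*y)*(22 + y) = 2*y*(22 + y))
C(1, 0)*t(1) = 1*(2*1*(22 + 1)) = 1*(2*1*23) = 1*46 = 46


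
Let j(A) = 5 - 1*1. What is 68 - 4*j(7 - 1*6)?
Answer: 52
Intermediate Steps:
j(A) = 4 (j(A) = 5 - 1 = 4)
68 - 4*j(7 - 1*6) = 68 - 4*4 = 68 - 16 = 52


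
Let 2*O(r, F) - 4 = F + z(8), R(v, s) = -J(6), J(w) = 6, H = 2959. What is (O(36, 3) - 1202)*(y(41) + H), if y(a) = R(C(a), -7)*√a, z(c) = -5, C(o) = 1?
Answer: -3553759 + 7206*√41 ≈ -3.5076e+6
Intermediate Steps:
R(v, s) = -6 (R(v, s) = -1*6 = -6)
y(a) = -6*√a
O(r, F) = -½ + F/2 (O(r, F) = 2 + (F - 5)/2 = 2 + (-5 + F)/2 = 2 + (-5/2 + F/2) = -½ + F/2)
(O(36, 3) - 1202)*(y(41) + H) = ((-½ + (½)*3) - 1202)*(-6*√41 + 2959) = ((-½ + 3/2) - 1202)*(2959 - 6*√41) = (1 - 1202)*(2959 - 6*√41) = -1201*(2959 - 6*√41) = -3553759 + 7206*√41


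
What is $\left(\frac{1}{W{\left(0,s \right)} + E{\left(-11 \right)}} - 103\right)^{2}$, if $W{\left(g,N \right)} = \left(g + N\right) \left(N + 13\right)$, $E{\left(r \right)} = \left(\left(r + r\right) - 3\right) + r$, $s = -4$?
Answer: $\frac{55011889}{5184} \approx 10612.0$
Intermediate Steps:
$E{\left(r \right)} = -3 + 3 r$ ($E{\left(r \right)} = \left(2 r - 3\right) + r = \left(-3 + 2 r\right) + r = -3 + 3 r$)
$W{\left(g,N \right)} = \left(13 + N\right) \left(N + g\right)$ ($W{\left(g,N \right)} = \left(N + g\right) \left(13 + N\right) = \left(13 + N\right) \left(N + g\right)$)
$\left(\frac{1}{W{\left(0,s \right)} + E{\left(-11 \right)}} - 103\right)^{2} = \left(\frac{1}{\left(\left(-4\right)^{2} + 13 \left(-4\right) + 13 \cdot 0 - 0\right) + \left(-3 + 3 \left(-11\right)\right)} - 103\right)^{2} = \left(\frac{1}{\left(16 - 52 + 0 + 0\right) - 36} - 103\right)^{2} = \left(\frac{1}{-36 - 36} - 103\right)^{2} = \left(\frac{1}{-72} - 103\right)^{2} = \left(- \frac{1}{72} - 103\right)^{2} = \left(- \frac{7417}{72}\right)^{2} = \frac{55011889}{5184}$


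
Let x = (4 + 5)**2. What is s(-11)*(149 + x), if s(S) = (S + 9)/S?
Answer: 460/11 ≈ 41.818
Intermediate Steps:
x = 81 (x = 9**2 = 81)
s(S) = (9 + S)/S
s(-11)*(149 + x) = ((9 - 11)/(-11))*(149 + 81) = -1/11*(-2)*230 = (2/11)*230 = 460/11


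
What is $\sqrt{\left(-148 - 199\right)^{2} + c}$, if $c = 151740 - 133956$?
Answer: $\sqrt{138193} \approx 371.74$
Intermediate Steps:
$c = 17784$ ($c = 151740 - 133956 = 17784$)
$\sqrt{\left(-148 - 199\right)^{2} + c} = \sqrt{\left(-148 - 199\right)^{2} + 17784} = \sqrt{\left(-347\right)^{2} + 17784} = \sqrt{120409 + 17784} = \sqrt{138193}$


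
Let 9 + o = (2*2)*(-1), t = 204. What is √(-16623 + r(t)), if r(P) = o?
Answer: 2*I*√4159 ≈ 128.98*I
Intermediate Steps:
o = -13 (o = -9 + (2*2)*(-1) = -9 + 4*(-1) = -9 - 4 = -13)
r(P) = -13
√(-16623 + r(t)) = √(-16623 - 13) = √(-16636) = 2*I*√4159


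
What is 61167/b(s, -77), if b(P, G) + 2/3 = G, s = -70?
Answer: -183501/233 ≈ -787.56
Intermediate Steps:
b(P, G) = -⅔ + G
61167/b(s, -77) = 61167/(-⅔ - 77) = 61167/(-233/3) = 61167*(-3/233) = -183501/233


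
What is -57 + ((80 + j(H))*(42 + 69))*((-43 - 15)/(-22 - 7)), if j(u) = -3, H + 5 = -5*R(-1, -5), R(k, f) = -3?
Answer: 17037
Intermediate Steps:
H = 10 (H = -5 - 5*(-3) = -5 + 15 = 10)
-57 + ((80 + j(H))*(42 + 69))*((-43 - 15)/(-22 - 7)) = -57 + ((80 - 3)*(42 + 69))*((-43 - 15)/(-22 - 7)) = -57 + (77*111)*(-58/(-29)) = -57 + 8547*(-58*(-1/29)) = -57 + 8547*2 = -57 + 17094 = 17037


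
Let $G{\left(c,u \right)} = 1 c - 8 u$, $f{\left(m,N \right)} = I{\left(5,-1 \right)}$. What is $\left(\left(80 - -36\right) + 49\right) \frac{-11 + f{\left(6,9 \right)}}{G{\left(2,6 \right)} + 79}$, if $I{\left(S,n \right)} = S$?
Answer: $-30$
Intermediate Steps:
$f{\left(m,N \right)} = 5$
$G{\left(c,u \right)} = c - 8 u$
$\left(\left(80 - -36\right) + 49\right) \frac{-11 + f{\left(6,9 \right)}}{G{\left(2,6 \right)} + 79} = \left(\left(80 - -36\right) + 49\right) \frac{-11 + 5}{\left(2 - 48\right) + 79} = \left(\left(80 + 36\right) + 49\right) \left(- \frac{6}{\left(2 - 48\right) + 79}\right) = \left(116 + 49\right) \left(- \frac{6}{-46 + 79}\right) = 165 \left(- \frac{6}{33}\right) = 165 \left(\left(-6\right) \frac{1}{33}\right) = 165 \left(- \frac{2}{11}\right) = -30$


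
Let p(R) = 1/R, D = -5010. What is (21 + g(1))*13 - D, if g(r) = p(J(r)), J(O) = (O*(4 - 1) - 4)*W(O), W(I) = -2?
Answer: 10579/2 ≈ 5289.5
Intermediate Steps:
J(O) = 8 - 6*O (J(O) = (O*(4 - 1) - 4)*(-2) = (O*3 - 4)*(-2) = (3*O - 4)*(-2) = (-4 + 3*O)*(-2) = 8 - 6*O)
p(R) = 1/R
g(r) = 1/(8 - 6*r)
(21 + g(1))*13 - D = (21 + 1/(2*(4 - 3*1)))*13 - 1*(-5010) = (21 + 1/(2*(4 - 3)))*13 + 5010 = (21 + (½)/1)*13 + 5010 = (21 + (½)*1)*13 + 5010 = (21 + ½)*13 + 5010 = (43/2)*13 + 5010 = 559/2 + 5010 = 10579/2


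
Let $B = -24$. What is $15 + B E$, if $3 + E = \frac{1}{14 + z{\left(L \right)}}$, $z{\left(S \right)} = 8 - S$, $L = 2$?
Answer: $\frac{429}{5} \approx 85.8$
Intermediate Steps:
$E = - \frac{59}{20}$ ($E = -3 + \frac{1}{14 + \left(8 - 2\right)} = -3 + \frac{1}{14 + 6} = -3 + \frac{1}{20} = - \frac{59}{20} \approx -2.95$)
$15 + B E = 15 - - \frac{354}{5} = 15 + \frac{354}{5} = \frac{429}{5}$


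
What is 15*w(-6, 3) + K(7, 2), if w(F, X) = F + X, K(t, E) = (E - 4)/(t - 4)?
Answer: -137/3 ≈ -45.667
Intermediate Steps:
K(t, E) = (-4 + E)/(-4 + t)
15*w(-6, 3) + K(7, 2) = 15*(-6 + 3) + (-4 + 2)/(-4 + 7) = 15*(-3) - 2/3 = -45 + (1/3)*(-2) = -45 - 2/3 = -137/3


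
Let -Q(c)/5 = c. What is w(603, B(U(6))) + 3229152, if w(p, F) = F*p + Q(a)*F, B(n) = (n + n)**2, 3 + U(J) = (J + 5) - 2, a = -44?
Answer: 3347664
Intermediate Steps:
Q(c) = -5*c
U(J) = J (U(J) = -3 + ((J + 5) - 2) = -3 + ((5 + J) - 2) = -3 + (3 + J) = J)
B(n) = 4*n**2 (B(n) = (2*n)**2 = 4*n**2)
w(p, F) = 220*F + F*p (w(p, F) = F*p + (-5*(-44))*F = F*p + 220*F = 220*F + F*p)
w(603, B(U(6))) + 3229152 = (4*6**2)*(220 + 603) + 3229152 = (4*36)*823 + 3229152 = 144*823 + 3229152 = 118512 + 3229152 = 3347664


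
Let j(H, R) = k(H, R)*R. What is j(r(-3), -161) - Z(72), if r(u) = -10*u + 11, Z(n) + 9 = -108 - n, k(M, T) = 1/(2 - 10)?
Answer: 1673/8 ≈ 209.13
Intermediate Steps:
k(M, T) = -⅛ (k(M, T) = 1/(-8) = -⅛)
Z(n) = -117 - n (Z(n) = -9 + (-108 - n) = -117 - n)
r(u) = 11 - 10*u
j(H, R) = -R/8
j(r(-3), -161) - Z(72) = -⅛*(-161) - (-117 - 1*72) = 161/8 - (-117 - 72) = 161/8 - 1*(-189) = 161/8 + 189 = 1673/8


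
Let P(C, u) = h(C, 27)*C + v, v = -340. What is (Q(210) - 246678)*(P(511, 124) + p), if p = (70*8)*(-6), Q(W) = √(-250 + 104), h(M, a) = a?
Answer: -2490707766 + 10097*I*√146 ≈ -2.4907e+9 + 1.22e+5*I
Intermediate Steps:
Q(W) = I*√146 (Q(W) = √(-146) = I*√146)
p = -3360 (p = 560*(-6) = -3360)
P(C, u) = -340 + 27*C (P(C, u) = 27*C - 340 = -340 + 27*C)
(Q(210) - 246678)*(P(511, 124) + p) = (I*√146 - 246678)*((-340 + 27*511) - 3360) = (-246678 + I*√146)*((-340 + 13797) - 3360) = (-246678 + I*√146)*(13457 - 3360) = (-246678 + I*√146)*10097 = -2490707766 + 10097*I*√146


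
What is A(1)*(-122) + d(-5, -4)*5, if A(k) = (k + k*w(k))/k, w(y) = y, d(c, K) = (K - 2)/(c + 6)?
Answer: -274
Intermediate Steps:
d(c, K) = (-2 + K)/(6 + c)
A(k) = (k + k²)/k (A(k) = (k + k*k)/k = (k + k²)/k)
A(1)*(-122) + d(-5, -4)*5 = (1 + 1)*(-122) + ((-2 - 4)/(6 - 5))*5 = 2*(-122) + (-6/1)*5 = -244 + (1*(-6))*5 = -244 - 6*5 = -244 - 30 = -274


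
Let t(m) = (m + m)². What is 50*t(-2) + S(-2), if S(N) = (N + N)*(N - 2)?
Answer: 816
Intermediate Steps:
t(m) = 4*m² (t(m) = (2*m)² = 4*m²)
S(N) = 2*N*(-2 + N) (S(N) = (2*N)*(-2 + N) = 2*N*(-2 + N))
50*t(-2) + S(-2) = 50*(4*(-2)²) + 2*(-2)*(-2 - 2) = 50*(4*4) + 2*(-2)*(-4) = 50*16 + 16 = 800 + 16 = 816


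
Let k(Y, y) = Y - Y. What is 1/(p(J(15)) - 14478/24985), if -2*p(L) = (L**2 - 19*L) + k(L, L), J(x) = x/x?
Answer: 1315/11073 ≈ 0.11876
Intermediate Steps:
J(x) = 1
k(Y, y) = 0
p(L) = -L**2/2 + 19*L/2 (p(L) = -((L**2 - 19*L) + 0)/2 = -(L**2 - 19*L)/2 = -L**2/2 + 19*L/2)
1/(p(J(15)) - 14478/24985) = 1/((1/2)*1*(19 - 1*1) - 14478/24985) = 1/((1/2)*1*(19 - 1) - 14478*1/24985) = 1/((1/2)*1*18 - 762/1315) = 1/(9 - 762/1315) = 1/(11073/1315) = 1315/11073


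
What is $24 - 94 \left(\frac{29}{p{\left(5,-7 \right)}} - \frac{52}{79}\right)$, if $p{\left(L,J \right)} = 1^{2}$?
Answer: $- \frac{208570}{79} \approx -2640.1$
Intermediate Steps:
$p{\left(L,J \right)} = 1$
$24 - 94 \left(\frac{29}{p{\left(5,-7 \right)}} - \frac{52}{79}\right) = 24 - 94 \left(\frac{29}{1} - \frac{52}{79}\right) = 24 - 94 \left(29 \cdot 1 - \frac{52}{79}\right) = 24 - 94 \left(29 - \frac{52}{79}\right) = 24 - \frac{210466}{79} = - \frac{208570}{79}$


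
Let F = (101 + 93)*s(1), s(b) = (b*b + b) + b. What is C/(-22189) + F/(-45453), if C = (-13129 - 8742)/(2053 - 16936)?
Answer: -64397711599/5003449376937 ≈ -0.012871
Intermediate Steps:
s(b) = b² + 2*b (s(b) = (b² + b) + b = (b + b²) + b = b² + 2*b)
C = 21871/14883 (C = -21871/(-14883) = -21871*(-1/14883) = 21871/14883 ≈ 1.4695)
F = 582 (F = (101 + 93)*(1*(2 + 1)) = 194*(1*3) = 194*3 = 582)
C/(-22189) + F/(-45453) = (21871/14883)/(-22189) + 582/(-45453) = (21871/14883)*(-1/22189) + 582*(-1/45453) = -21871/330238887 - 194/15151 = -64397711599/5003449376937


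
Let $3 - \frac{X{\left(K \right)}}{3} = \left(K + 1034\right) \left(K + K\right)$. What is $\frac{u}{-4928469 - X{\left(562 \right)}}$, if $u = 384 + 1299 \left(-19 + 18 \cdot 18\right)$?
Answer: $\frac{132193}{151078} \approx 0.875$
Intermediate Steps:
$u = 396579$ ($u = 384 + 1299 \left(-19 + 324\right) = 384 + 1299 \cdot 305 = 384 + 396195 = 396579$)
$X{\left(K \right)} = 9 - 6 K \left(1034 + K\right)$ ($X{\left(K \right)} = 9 - 3 \left(K + 1034\right) \left(K + K\right) = 9 - 3 \left(1034 + K\right) 2 K = 9 - 3 \cdot 2 K \left(1034 + K\right) = 9 - 6 K \left(1034 + K\right)$)
$\frac{u}{-4928469 - X{\left(562 \right)}} = \frac{396579}{-4928469 - \left(9 - 3486648 - 6 \cdot 562^{2}\right)} = \frac{396579}{-4928469 - \left(9 - 3486648 - 1895064\right)} = \frac{396579}{-4928469 - -5381703} = \frac{396579}{-4928469 + 5381703} = \frac{396579}{453234} = 396579 \cdot \frac{1}{453234} = \frac{132193}{151078}$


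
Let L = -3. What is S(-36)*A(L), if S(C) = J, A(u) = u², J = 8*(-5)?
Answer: -360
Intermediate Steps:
J = -40
S(C) = -40
S(-36)*A(L) = -40*(-3)² = -40*9 = -360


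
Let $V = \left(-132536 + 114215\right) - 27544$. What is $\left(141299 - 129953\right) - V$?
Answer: $57211$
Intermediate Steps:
$V = -45865$ ($V = -18321 - 27544 = -45865$)
$\left(141299 - 129953\right) - V = \left(141299 - 129953\right) - -45865 = \left(141299 - 129953\right) + 45865 = 11346 + 45865 = 57211$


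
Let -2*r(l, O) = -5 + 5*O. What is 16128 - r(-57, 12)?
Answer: 32311/2 ≈ 16156.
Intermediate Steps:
r(l, O) = 5/2 - 5*O/2 (r(l, O) = -(-5 + 5*O)/2 = 5/2 - 5*O/2)
16128 - r(-57, 12) = 16128 - (5/2 - 5/2*12) = 16128 - (5/2 - 30) = 16128 - 1*(-55/2) = 16128 + 55/2 = 32311/2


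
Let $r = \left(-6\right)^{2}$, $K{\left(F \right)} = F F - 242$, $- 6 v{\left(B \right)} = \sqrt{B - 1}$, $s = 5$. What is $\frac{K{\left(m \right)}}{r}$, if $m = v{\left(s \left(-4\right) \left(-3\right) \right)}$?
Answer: $- \frac{8653}{1296} \approx -6.6767$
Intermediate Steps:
$v{\left(B \right)} = - \frac{\sqrt{-1 + B}}{6}$ ($v{\left(B \right)} = - \frac{\sqrt{B - 1}}{6} = - \frac{\sqrt{-1 + B}}{6}$)
$m = - \frac{\sqrt{59}}{6}$ ($m = - \frac{\sqrt{-1 + 5 \left(-4\right) \left(-3\right)}}{6} = - \frac{\sqrt{-1 - -60}}{6} = - \frac{\sqrt{-1 + 60}}{6} = - \frac{\sqrt{59}}{6} \approx -1.2802$)
$K{\left(F \right)} = -242 + F^{2}$ ($K{\left(F \right)} = F^{2} - 242 = -242 + F^{2}$)
$r = 36$
$\frac{K{\left(m \right)}}{r} = \frac{-242 + \left(- \frac{\sqrt{59}}{6}\right)^{2}}{36} = \left(-242 + \frac{59}{36}\right) \frac{1}{36} = \left(- \frac{8653}{36}\right) \frac{1}{36} = - \frac{8653}{1296}$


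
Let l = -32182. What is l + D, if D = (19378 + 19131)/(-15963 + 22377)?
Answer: -206376839/6414 ≈ -32176.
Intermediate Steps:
D = 38509/6414 ≈ 6.0039
l + D = -32182 + 38509/6414 = -206376839/6414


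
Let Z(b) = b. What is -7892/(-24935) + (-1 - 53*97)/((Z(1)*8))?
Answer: -64076317/99740 ≈ -642.43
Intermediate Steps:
-7892/(-24935) + (-1 - 53*97)/((Z(1)*8)) = -7892/(-24935) + (-1 - 53*97)/((1*8)) = -7892*(-1/24935) + (-1 - 5141)/8 = 7892/24935 - 5142*1/8 = 7892/24935 - 2571/4 = -64076317/99740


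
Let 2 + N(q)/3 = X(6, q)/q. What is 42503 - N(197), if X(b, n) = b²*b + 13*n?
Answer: 8365942/197 ≈ 42467.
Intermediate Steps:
X(b, n) = b³ + 13*n
N(q) = -6 + 3*(216 + 13*q)/q (N(q) = -6 + 3*((6³ + 13*q)/q) = -6 + 3*((216 + 13*q)/q) = -6 + 3*(216 + 13*q)/q)
42503 - N(197) = 42503 - (33 + 648/197) = 42503 - 1*7149/197 = 42503 - 7149/197 = 8365942/197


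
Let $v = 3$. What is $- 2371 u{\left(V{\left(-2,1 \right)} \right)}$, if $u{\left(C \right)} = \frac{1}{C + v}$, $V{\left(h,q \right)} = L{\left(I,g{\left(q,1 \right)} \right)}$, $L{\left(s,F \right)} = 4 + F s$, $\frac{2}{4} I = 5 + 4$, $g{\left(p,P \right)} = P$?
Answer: $- \frac{2371}{25} \approx -94.84$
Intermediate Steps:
$I = 18$ ($I = 2 \left(5 + 4\right) = 2 \cdot 9 = 18$)
$V{\left(h,q \right)} = 22$ ($V{\left(h,q \right)} = 4 + 1 \cdot 18 = 4 + 18 = 22$)
$u{\left(C \right)} = \frac{1}{3 + C}$ ($u{\left(C \right)} = \frac{1}{C + 3} = \frac{1}{3 + C}$)
$- 2371 u{\left(V{\left(-2,1 \right)} \right)} = - \frac{2371}{3 + 22} = - \frac{2371}{25}$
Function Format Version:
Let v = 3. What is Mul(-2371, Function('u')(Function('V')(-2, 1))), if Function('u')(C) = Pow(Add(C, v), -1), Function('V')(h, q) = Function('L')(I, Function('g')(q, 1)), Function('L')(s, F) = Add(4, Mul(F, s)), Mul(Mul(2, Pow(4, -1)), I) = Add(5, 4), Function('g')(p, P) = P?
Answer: Rational(-2371, 25) ≈ -94.840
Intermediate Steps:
I = 18 (I = Mul(2, Add(5, 4)) = Mul(2, 9) = 18)
Function('V')(h, q) = 22 (Function('V')(h, q) = Add(4, Mul(1, 18)) = Add(4, 18) = 22)
Function('u')(C) = Pow(Add(3, C), -1) (Function('u')(C) = Pow(Add(C, 3), -1) = Pow(Add(3, C), -1))
Mul(-2371, Function('u')(Function('V')(-2, 1))) = Mul(-2371, Pow(Add(3, 22), -1)) = Mul(-2371, Pow(25, -1)) = Mul(-2371, Rational(1, 25)) = Rational(-2371, 25)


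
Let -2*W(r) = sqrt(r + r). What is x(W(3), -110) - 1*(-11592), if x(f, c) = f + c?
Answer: 11482 - sqrt(6)/2 ≈ 11481.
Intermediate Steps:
W(r) = -sqrt(2)*sqrt(r)/2 (W(r) = -sqrt(r + r)/2 = -sqrt(2)*sqrt(r)/2)
x(f, c) = c + f
x(W(3), -110) - 1*(-11592) = (-110 - sqrt(2)*sqrt(3)/2) - 1*(-11592) = (-110 - sqrt(6)/2) + 11592 = 11482 - sqrt(6)/2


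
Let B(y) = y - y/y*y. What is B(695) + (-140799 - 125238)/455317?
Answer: -266037/455317 ≈ -0.58429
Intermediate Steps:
B(y) = 0 (B(y) = y - y = 0)
B(695) + (-140799 - 125238)/455317 = 0 + (-140799 - 125238)/455317 = 0 - 266037*1/455317 = 0 - 266037/455317 = -266037/455317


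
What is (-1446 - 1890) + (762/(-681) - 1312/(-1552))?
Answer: -73461408/22019 ≈ -3336.3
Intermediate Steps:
(-1446 - 1890) + (762/(-681) - 1312/(-1552)) = -3336 + (762*(-1/681) - 1312*(-1/1552)) = -3336 + (-254/227 + 82/97) = -3336 - 6024/22019 = -73461408/22019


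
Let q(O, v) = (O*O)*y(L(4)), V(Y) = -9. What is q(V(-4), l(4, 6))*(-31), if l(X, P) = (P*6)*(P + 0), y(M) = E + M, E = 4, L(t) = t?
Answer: -20088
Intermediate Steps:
y(M) = 4 + M
l(X, P) = 6*P² (l(X, P) = (6*P)*P = 6*P²)
q(O, v) = 8*O² (q(O, v) = (O*O)*(4 + 4) = O²*8 = 8*O²)
q(V(-4), l(4, 6))*(-31) = (8*(-9)²)*(-31) = (8*81)*(-31) = 648*(-31) = -20088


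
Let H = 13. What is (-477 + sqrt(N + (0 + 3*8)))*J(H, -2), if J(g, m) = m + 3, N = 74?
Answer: -477 + 7*sqrt(2) ≈ -467.10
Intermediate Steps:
J(g, m) = 3 + m
(-477 + sqrt(N + (0 + 3*8)))*J(H, -2) = (-477 + sqrt(74 + (0 + 3*8)))*(3 - 2) = (-477 + sqrt(74 + (0 + 24)))*1 = (-477 + sqrt(74 + 24))*1 = (-477 + sqrt(98))*1 = (-477 + 7*sqrt(2))*1 = -477 + 7*sqrt(2)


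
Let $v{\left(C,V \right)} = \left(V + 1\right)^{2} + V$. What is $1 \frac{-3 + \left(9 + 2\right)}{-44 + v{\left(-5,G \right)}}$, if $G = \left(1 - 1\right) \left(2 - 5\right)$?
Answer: $- \frac{8}{43} \approx -0.18605$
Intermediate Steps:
$G = 0$ ($G = 0 \left(-3\right) = 0$)
$v{\left(C,V \right)} = V + \left(1 + V\right)^{2}$ ($v{\left(C,V \right)} = \left(1 + V\right)^{2} + V = V + \left(1 + V\right)^{2}$)
$1 \frac{-3 + \left(9 + 2\right)}{-44 + v{\left(-5,G \right)}} = 1 \frac{-3 + \left(9 + 2\right)}{-44 + \left(0 + \left(1 + 0\right)^{2}\right)} = 1 \frac{-3 + 11}{-44 + \left(0 + 1^{2}\right)} = 1 \frac{8}{-44 + \left(0 + 1\right)} = 1 \frac{8}{-44 + 1} = 1 \frac{8}{-43} = 1 \cdot 8 \left(- \frac{1}{43}\right) = 1 \left(- \frac{8}{43}\right) = - \frac{8}{43}$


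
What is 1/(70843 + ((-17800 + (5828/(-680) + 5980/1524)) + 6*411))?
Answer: 64770/3595016963 ≈ 1.8017e-5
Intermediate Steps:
1/(70843 + ((-17800 + (5828/(-680) + 5980/1524)) + 6*411)) = 1/(70843 + ((-17800 + (5828*(-1/680) + 5980*(1/1524))) + 2466)) = 1/(70843 + ((-17800 + (-1457/170 + 1495/381)) + 2466)) = 1/(70843 + ((-17800 - 300967/64770) + 2466)) = 1/(70843 + (-1153206967/64770 + 2466)) = 1/(70843 - 993484147/64770) = 1/(3595016963/64770) = 64770/3595016963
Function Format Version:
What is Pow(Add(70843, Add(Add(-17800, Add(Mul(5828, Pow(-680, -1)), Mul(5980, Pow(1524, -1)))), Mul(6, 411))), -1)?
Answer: Rational(64770, 3595016963) ≈ 1.8017e-5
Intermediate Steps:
Pow(Add(70843, Add(Add(-17800, Add(Mul(5828, Pow(-680, -1)), Mul(5980, Pow(1524, -1)))), Mul(6, 411))), -1) = Pow(Add(70843, Add(Add(-17800, Add(Mul(5828, Rational(-1, 680)), Mul(5980, Rational(1, 1524)))), 2466)), -1) = Pow(Add(70843, Add(Add(-17800, Add(Rational(-1457, 170), Rational(1495, 381))), 2466)), -1) = Pow(Add(70843, Add(Add(-17800, Rational(-300967, 64770)), 2466)), -1) = Pow(Add(70843, Add(Rational(-1153206967, 64770), 2466)), -1) = Pow(Add(70843, Rational(-993484147, 64770)), -1) = Pow(Rational(3595016963, 64770), -1) = Rational(64770, 3595016963)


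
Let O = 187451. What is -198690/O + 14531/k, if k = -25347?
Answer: -7760045911/4751320497 ≈ -1.6332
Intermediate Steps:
-198690/O + 14531/k = -198690/187451 + 14531/(-25347) = -198690*1/187451 + 14531*(-1/25347) = -198690/187451 - 14531/25347 = -7760045911/4751320497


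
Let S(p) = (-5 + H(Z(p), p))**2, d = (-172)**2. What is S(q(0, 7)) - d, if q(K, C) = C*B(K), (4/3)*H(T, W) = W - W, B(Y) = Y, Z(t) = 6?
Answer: -29559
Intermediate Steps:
d = 29584
H(T, W) = 0 (H(T, W) = 3*(W - W)/4 = (3/4)*0 = 0)
q(K, C) = C*K
S(p) = 25 (S(p) = (-5 + 0)**2 = (-5)**2 = 25)
S(q(0, 7)) - d = 25 - 1*29584 = 25 - 29584 = -29559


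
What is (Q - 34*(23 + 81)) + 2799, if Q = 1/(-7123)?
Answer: -5249652/7123 ≈ -737.00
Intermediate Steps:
Q = -1/7123 ≈ -0.00014039
(Q - 34*(23 + 81)) + 2799 = (-1/7123 - 34*(23 + 81)) + 2799 = (-1/7123 - 34*104) + 2799 = (-1/7123 - 3536) + 2799 = -25186929/7123 + 2799 = -5249652/7123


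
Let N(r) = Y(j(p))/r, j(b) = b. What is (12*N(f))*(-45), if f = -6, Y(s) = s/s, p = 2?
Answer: 90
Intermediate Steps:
Y(s) = 1
N(r) = 1/r
(12*N(f))*(-45) = (12/(-6))*(-45) = (12*(-⅙))*(-45) = -2*(-45) = 90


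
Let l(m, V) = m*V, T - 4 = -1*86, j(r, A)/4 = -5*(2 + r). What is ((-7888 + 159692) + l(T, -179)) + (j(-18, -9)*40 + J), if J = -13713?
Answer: 165569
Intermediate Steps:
j(r, A) = -40 - 20*r (j(r, A) = 4*(-5*(2 + r)) = 4*(-10 - 5*r) = -40 - 20*r)
T = -82 (T = 4 - 1*86 = 4 - 86 = -82)
l(m, V) = V*m
((-7888 + 159692) + l(T, -179)) + (j(-18, -9)*40 + J) = ((-7888 + 159692) - 179*(-82)) + ((-40 - 20*(-18))*40 - 13713) = (151804 + 14678) + ((-40 + 360)*40 - 13713) = 166482 + (320*40 - 13713) = 166482 + (12800 - 13713) = 166482 - 913 = 165569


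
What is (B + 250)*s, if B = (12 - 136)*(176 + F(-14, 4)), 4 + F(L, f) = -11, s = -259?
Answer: 5105926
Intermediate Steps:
F(L, f) = -15 (F(L, f) = -4 - 11 = -15)
B = -19964 (B = (12 - 136)*(176 - 15) = -124*161 = -19964)
(B + 250)*s = (-19964 + 250)*(-259) = -19714*(-259) = 5105926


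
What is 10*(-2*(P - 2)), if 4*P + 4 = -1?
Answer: 65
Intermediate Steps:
P = -5/4 (P = -1 + (¼)*(-1) = -1 - ¼ = -5/4 ≈ -1.2500)
10*(-2*(P - 2)) = 10*(-2*(-5/4 - 2)) = 10*(-2*(-13/4)) = 10*(13/2) = 65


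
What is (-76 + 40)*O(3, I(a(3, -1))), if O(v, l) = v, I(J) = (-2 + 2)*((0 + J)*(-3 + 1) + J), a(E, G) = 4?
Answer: -108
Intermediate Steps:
I(J) = 0 (I(J) = 0*(J*(-2) + J) = 0*(-2*J + J) = 0*(-J) = 0)
(-76 + 40)*O(3, I(a(3, -1))) = (-76 + 40)*3 = -36*3 = -108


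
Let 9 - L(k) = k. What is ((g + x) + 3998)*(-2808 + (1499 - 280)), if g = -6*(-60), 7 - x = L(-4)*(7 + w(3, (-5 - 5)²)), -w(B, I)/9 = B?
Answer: -7349125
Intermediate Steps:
L(k) = 9 - k
w(B, I) = -9*B
x = 267 (x = 7 - (9 - 1*(-4))*(7 - 9*3) = 7 - (9 + 4)*(7 - 27) = 7 - 13*(-20) = 7 - 1*(-260) = 7 + 260 = 267)
g = 360
((g + x) + 3998)*(-2808 + (1499 - 280)) = ((360 + 267) + 3998)*(-2808 + (1499 - 280)) = (627 + 3998)*(-2808 + 1219) = 4625*(-1589) = -7349125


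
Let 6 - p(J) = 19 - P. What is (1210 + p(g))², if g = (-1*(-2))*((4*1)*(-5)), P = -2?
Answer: 1428025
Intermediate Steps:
g = -40 (g = 2*(4*(-5)) = 2*(-20) = -40)
p(J) = -15 (p(J) = 6 - (19 - 1*(-2)) = 6 - (19 + 2) = 6 - 1*21 = 6 - 21 = -15)
(1210 + p(g))² = (1210 - 15)² = 1195² = 1428025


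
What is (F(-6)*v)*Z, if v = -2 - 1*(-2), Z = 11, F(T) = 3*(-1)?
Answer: 0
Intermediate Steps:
F(T) = -3
v = 0 (v = -2 + 2 = 0)
(F(-6)*v)*Z = -3*0*11 = 0*11 = 0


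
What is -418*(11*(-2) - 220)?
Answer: 101156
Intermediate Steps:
-418*(11*(-2) - 220) = -418*(-22 - 220) = -418*(-242) = 101156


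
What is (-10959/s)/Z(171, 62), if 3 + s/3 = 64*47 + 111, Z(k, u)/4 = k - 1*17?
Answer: -3653/1919456 ≈ -0.0019031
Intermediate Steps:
Z(k, u) = -68 + 4*k (Z(k, u) = 4*(k - 1*17) = 4*(k - 17) = 4*(-17 + k) = -68 + 4*k)
s = 9348 (s = -9 + 3*(64*47 + 111) = -9 + 3*(3008 + 111) = -9 + 3*3119 = -9 + 9357 = 9348)
(-10959/s)/Z(171, 62) = (-10959/9348)/(-68 + 4*171) = (-10959*1/9348)/(-68 + 684) = -3653/3116/616 = -3653/3116*1/616 = -3653/1919456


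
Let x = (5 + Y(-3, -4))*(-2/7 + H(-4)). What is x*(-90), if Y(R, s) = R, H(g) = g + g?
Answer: 10440/7 ≈ 1491.4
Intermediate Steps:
H(g) = 2*g
x = -116/7 (x = (5 - 3)*(-2/7 + 2*(-4)) = 2*(-2*⅐ - 8) = 2*(-2/7 - 8) = 2*(-58/7) = -116/7 ≈ -16.571)
x*(-90) = -116/7*(-90) = 10440/7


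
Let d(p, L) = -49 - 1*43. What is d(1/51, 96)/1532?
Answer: -23/383 ≈ -0.060052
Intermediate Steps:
d(p, L) = -92 (d(p, L) = -49 - 43 = -92)
d(1/51, 96)/1532 = -92/1532 = -92*1/1532 = -23/383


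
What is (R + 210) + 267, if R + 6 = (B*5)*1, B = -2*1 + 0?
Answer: 461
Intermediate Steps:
B = -2 (B = -2 + 0 = -2)
R = -16 (R = -6 - 2*5*1 = -6 - 10*1 = -6 - 10 = -16)
(R + 210) + 267 = (-16 + 210) + 267 = 194 + 267 = 461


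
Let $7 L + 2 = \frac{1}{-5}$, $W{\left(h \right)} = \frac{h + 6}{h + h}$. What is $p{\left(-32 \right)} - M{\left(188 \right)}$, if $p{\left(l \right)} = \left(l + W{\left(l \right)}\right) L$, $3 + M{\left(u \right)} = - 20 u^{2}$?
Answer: $\frac{791720081}{1120} \approx 7.0689 \cdot 10^{5}$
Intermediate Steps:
$M{\left(u \right)} = -3 - 20 u^{2}$
$W{\left(h \right)} = \frac{6 + h}{2 h}$
$L = - \frac{11}{35}$ ($L = - \frac{2}{7} + \frac{1}{7 \left(-5\right)} = - \frac{2}{7} + \frac{1}{7} \left(- \frac{1}{5}\right) = - \frac{2}{7} - \frac{1}{35} = - \frac{11}{35} \approx -0.31429$)
$p{\left(l \right)} = - \frac{11 l}{35} - \frac{11 \left(6 + l\right)}{70 l}$ ($p{\left(l \right)} = \left(l + \frac{6 + l}{2 l}\right) \left(- \frac{11}{35}\right) = - \frac{11 l}{35} - \frac{11 \left(6 + l\right)}{70 l}$)
$p{\left(-32 \right)} - M{\left(188 \right)} = \frac{11 \left(-6 - -32 - 2 \left(-32\right)^{2}\right)}{70 \left(-32\right)} - \left(-3 - 20 \cdot 188^{2}\right) = \frac{11}{70} \left(- \frac{1}{32}\right) \left(-6 + 32 - 2048\right) - \left(-3 - 706880\right) = \frac{11}{70} \left(- \frac{1}{32}\right) \left(-2022\right) - -706883 = \frac{11121}{1120} + 706883 = \frac{791720081}{1120}$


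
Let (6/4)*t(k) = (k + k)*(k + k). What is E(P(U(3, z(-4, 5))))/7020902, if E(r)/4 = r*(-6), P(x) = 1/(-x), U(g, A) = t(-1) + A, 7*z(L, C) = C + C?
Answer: 18/21564199 ≈ 8.3472e-7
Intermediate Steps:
z(L, C) = 2*C/7 (z(L, C) = (C + C)/7 = (2*C)/7 = 2*C/7)
t(k) = 8*k²/3 (t(k) = 2*((k + k)*(k + k))/3 = 2*((2*k)*(2*k))/3 = 2*(4*k²)/3 = 8*k²/3)
U(g, A) = 8/3 + A (U(g, A) = (8/3)*(-1)² + A = (8/3)*1 + A = 8/3 + A)
P(x) = -1/x
E(r) = -24*r (E(r) = 4*(r*(-6)) = 4*(-6*r) = -24*r)
E(P(U(3, z(-4, 5))))/7020902 = -(-24)/(8/3 + (2/7)*5)/7020902 = -(-24)/(8/3 + 10/7)*(1/7020902) = -(-24)/86/21*(1/7020902) = -(-24)*21/86*(1/7020902) = -24*(-21/86)*(1/7020902) = (252/43)*(1/7020902) = 18/21564199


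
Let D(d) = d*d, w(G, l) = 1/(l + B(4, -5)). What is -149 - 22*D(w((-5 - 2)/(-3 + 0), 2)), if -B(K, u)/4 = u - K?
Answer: -107589/722 ≈ -149.02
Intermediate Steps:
B(K, u) = -4*u + 4*K (B(K, u) = -4*(u - K) = -4*u + 4*K)
w(G, l) = 1/(36 + l) (w(G, l) = 1/(l + (-4*(-5) + 4*4)) = 1/(l + (20 + 16)) = 1/(l + 36) = 1/(36 + l))
D(d) = d²
-149 - 22*D(w((-5 - 2)/(-3 + 0), 2)) = -149 - 22/(36 + 2)² = -149 - 22*(1/38)² = -149 - 22*1/1444 = -149 - 11/722 = -107589/722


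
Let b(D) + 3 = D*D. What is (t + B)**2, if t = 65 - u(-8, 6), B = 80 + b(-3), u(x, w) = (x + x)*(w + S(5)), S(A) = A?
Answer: 106929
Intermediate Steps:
u(x, w) = 2*x*(5 + w) (u(x, w) = (x + x)*(w + 5) = (2*x)*(5 + w) = 2*x*(5 + w))
b(D) = -3 + D**2 (b(D) = -3 + D*D = -3 + D**2)
B = 86 (B = 80 + (-3 + (-3)**2) = 80 + (-3 + 9) = 80 + 6 = 86)
t = 241 (t = 65 - 2*(-8)*(5 + 6) = 65 - 2*(-8)*11 = 65 - 1*(-176) = 65 + 176 = 241)
(t + B)**2 = (241 + 86)**2 = 327**2 = 106929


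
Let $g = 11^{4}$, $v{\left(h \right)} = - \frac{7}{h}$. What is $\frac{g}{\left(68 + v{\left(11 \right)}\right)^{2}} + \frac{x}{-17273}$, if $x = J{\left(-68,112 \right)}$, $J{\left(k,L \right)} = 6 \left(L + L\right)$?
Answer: $\frac{29862208289}{9484276113} \approx 3.1486$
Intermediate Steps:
$J{\left(k,L \right)} = 12 L$ ($J{\left(k,L \right)} = 6 \cdot 2 L = 12 L$)
$g = 14641$
$x = 1344$ ($x = 12 \cdot 112 = 1344$)
$\frac{g}{\left(68 + v{\left(11 \right)}\right)^{2}} + \frac{x}{-17273} = \frac{14641}{\left(68 - \frac{7}{11}\right)^{2}} + \frac{1344}{-17273} = \frac{14641}{\left(68 - \frac{7}{11}\right)^{2}} + 1344 \left(- \frac{1}{17273}\right) = \frac{14641}{\left(68 - \frac{7}{11}\right)^{2}} - \frac{1344}{17273} = \frac{14641}{\left(\frac{741}{11}\right)^{2}} - \frac{1344}{17273} = \frac{14641}{\frac{549081}{121}} - \frac{1344}{17273} = 14641 \cdot \frac{121}{549081} - \frac{1344}{17273} = \frac{1771561}{549081} - \frac{1344}{17273} = \frac{29862208289}{9484276113}$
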